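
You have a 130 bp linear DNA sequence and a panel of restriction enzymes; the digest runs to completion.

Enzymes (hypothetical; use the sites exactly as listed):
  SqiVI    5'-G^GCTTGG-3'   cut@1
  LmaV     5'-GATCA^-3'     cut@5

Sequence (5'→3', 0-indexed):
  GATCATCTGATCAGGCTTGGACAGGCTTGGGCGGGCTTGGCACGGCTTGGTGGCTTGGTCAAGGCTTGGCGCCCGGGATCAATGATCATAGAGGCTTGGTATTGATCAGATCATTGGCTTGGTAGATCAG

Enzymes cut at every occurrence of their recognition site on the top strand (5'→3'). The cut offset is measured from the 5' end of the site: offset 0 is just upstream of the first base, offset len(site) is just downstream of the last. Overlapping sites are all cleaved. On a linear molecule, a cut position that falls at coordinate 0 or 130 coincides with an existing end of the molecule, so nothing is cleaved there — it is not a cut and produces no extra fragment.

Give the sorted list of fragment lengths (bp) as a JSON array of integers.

Site scan:
  SqiVI GGCTTGG/1: at [13, 23, 33, 43, 51, 62, 92, 115] ⇒ [14, 24, 34, 44, 52, 63, 93, 116]
  LmaV GATCA/5: at [0, 8, 76, 83, 103, 108, 124] ⇒ [5, 13, 81, 88, 108, 113, 129]

All cut coordinates (distinct, sorted): [5, 13, 14, 24, 34, 44, 52, 63, 81, 88, 93, 108, 113, 116, 129]

Fragment lengths:
  [0,5): 5 bp
  [5,13): 8 bp
  [13,14): 1 bp
  [14,24): 10 bp
  [24,34): 10 bp
  [34,44): 10 bp
  [44,52): 8 bp
  [52,63): 11 bp
  [63,81): 18 bp
  [81,88): 7 bp
  [88,93): 5 bp
  [93,108): 15 bp
  [108,113): 5 bp
  [113,116): 3 bp
  [116,129): 13 bp
  [129,130): 1 bp

[1,1,3,5,5,5,7,8,8,10,10,10,11,13,15,18]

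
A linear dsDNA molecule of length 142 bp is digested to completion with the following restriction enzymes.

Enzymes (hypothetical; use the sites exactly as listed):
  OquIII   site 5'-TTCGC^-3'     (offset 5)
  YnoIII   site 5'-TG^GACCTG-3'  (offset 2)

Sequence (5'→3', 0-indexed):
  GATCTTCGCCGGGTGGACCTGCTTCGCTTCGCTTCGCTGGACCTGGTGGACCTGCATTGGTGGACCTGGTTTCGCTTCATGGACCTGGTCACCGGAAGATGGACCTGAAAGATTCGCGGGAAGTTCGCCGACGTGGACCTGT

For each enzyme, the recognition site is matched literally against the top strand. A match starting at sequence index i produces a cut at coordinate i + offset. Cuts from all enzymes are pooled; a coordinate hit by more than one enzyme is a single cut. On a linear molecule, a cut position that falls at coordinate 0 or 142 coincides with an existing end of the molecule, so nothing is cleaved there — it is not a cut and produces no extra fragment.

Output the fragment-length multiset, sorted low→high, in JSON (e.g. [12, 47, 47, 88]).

[2,5,5,6,6,7,7,9,9,11,12,13,14,16,20]

Scan for sites:
  OquIII TTCGC/5: at [4, 22, 27, 32, 70, 112, 123] ⇒ [9, 27, 32, 37, 75, 117, 128]
  YnoIII TGGACCTG/2: at [13, 37, 46, 60, 79, 99, 133] ⇒ [15, 39, 48, 62, 81, 101, 135]

Pooled cuts: [9, 15, 27, 32, 37, 39, 48, 62, 75, 81, 101, 117, 128, 135]

Fragment lengths:
  [0,9): 9 bp
  [9,15): 6 bp
  [15,27): 12 bp
  [27,32): 5 bp
  [32,37): 5 bp
  [37,39): 2 bp
  [39,48): 9 bp
  [48,62): 14 bp
  [62,75): 13 bp
  [75,81): 6 bp
  [81,101): 20 bp
  [101,117): 16 bp
  [117,128): 11 bp
  [128,135): 7 bp
  [135,142): 7 bp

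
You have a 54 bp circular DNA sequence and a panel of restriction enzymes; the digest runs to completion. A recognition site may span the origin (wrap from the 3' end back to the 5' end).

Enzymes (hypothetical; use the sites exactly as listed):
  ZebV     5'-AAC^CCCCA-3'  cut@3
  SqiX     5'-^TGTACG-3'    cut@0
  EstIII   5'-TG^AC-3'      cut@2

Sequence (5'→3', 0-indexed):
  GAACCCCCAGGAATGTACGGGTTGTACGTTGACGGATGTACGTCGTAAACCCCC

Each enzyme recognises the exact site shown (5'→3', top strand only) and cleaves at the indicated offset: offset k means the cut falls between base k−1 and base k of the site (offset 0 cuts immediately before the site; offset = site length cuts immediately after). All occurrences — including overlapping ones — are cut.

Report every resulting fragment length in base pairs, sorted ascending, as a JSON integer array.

[5,9,9,9,22]

Scan for sites:
  ZebV AACCCCCA/3: at [1] ⇒ [4]
  SqiX TGTACG/0: at [13, 22, 36] ⇒ [13, 22, 36]
  EstIII TGAC/2: at [29] ⇒ [31]

Pooled cuts: [4, 13, 22, 31, 36]

Fragments:
  4→13: 9 bp
  13→22: 9 bp
  22→31: 9 bp
  31→36: 5 bp
  36→4 (wrap): 54-36+4 = 22 bp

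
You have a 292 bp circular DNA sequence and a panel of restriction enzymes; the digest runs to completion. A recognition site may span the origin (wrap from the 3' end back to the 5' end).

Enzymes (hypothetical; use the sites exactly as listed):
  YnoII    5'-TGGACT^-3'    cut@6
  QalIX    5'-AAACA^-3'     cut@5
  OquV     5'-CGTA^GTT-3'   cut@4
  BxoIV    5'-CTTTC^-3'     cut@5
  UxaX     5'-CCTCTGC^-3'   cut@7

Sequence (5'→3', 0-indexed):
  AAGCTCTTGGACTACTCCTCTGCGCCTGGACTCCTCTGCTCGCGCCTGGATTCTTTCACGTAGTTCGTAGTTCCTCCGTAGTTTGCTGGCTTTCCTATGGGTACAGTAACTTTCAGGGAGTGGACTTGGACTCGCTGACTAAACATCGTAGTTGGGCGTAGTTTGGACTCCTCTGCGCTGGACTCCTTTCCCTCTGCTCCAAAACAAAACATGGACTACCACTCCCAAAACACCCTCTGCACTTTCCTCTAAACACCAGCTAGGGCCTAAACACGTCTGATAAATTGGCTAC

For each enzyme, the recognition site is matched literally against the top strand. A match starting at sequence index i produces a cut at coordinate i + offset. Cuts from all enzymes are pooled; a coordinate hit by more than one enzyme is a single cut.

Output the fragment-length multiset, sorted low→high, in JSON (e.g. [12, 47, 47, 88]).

Per-enzyme occurrences:
  YnoII TGGACT/6: at [7, 26, 120, 126, 163, 178, 211] ⇒ [13, 32, 126, 132, 169, 184, 217]
  QalIX AAACA/5: at [140, 201, 206, 227, 250, 268] ⇒ [145, 206, 211, 232, 255, 273]
  OquV CGTAGTT/4: at [58, 65, 76, 146, 156] ⇒ [62, 69, 80, 150, 160]
  BxoIV CTTTC/5: at [52, 89, 109, 185, 241] ⇒ [57, 94, 114, 190, 246]
  UxaX CCTCTGC/7: at [16, 32, 169, 190, 233] ⇒ [23, 39, 176, 197, 240]

Pooled cuts: [13, 23, 32, 39, 57, 62, 69, 80, 94, 114, 126, 132, 145, 150, 160, 169, 176, 184, 190, 197, 206, 211, 217, 232, 240, 246, 255, 273]

Fragment lengths:
  13→23: 10 bp
  23→32: 9 bp
  32→39: 7 bp
  39→57: 18 bp
  57→62: 5 bp
  62→69: 7 bp
  69→80: 11 bp
  80→94: 14 bp
  94→114: 20 bp
  114→126: 12 bp
  126→132: 6 bp
  132→145: 13 bp
  145→150: 5 bp
  150→160: 10 bp
  160→169: 9 bp
  169→176: 7 bp
  176→184: 8 bp
  184→190: 6 bp
  190→197: 7 bp
  197→206: 9 bp
  206→211: 5 bp
  211→217: 6 bp
  217→232: 15 bp
  232→240: 8 bp
  240→246: 6 bp
  246→255: 9 bp
  255→273: 18 bp
  273→13 (wrap): 292-273+13 = 32 bp

[5,5,5,6,6,6,6,7,7,7,7,8,8,9,9,9,9,10,10,11,12,13,14,15,18,18,20,32]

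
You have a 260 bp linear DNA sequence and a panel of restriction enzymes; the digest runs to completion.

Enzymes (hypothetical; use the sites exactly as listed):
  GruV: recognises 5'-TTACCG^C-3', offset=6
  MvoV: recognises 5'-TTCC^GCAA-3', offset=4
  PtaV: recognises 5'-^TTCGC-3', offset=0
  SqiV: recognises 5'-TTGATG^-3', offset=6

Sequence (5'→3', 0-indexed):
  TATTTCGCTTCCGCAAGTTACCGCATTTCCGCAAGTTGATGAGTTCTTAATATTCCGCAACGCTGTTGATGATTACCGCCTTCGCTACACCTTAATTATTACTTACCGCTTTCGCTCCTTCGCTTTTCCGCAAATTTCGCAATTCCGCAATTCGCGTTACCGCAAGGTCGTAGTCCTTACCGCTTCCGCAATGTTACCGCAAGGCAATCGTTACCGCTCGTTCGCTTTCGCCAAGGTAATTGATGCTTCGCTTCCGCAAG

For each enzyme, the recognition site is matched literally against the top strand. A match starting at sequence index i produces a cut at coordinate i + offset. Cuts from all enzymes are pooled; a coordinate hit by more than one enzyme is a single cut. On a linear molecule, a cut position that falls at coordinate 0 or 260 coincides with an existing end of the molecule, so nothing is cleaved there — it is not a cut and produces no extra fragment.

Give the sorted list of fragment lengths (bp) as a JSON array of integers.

[1,2,2,3,4,4,5,5,6,6,7,7,8,9,9,11,11,11,11,12,12,15,15,17,19,20,28]

Scan for sites:
  GruV TTACCGC/6: at [17, 72, 102, 156, 176, 193, 210] ⇒ [23, 78, 108, 162, 182, 199, 216]
  MvoV TTCCGCAA/4: at [8, 26, 52, 125, 142, 183, 251] ⇒ [12, 30, 56, 129, 146, 187, 255]
  PtaV TTCGC/0: at [3, 80, 110, 118, 135, 150, 220, 226, 246] ⇒ [3, 80, 110, 118, 135, 150, 220, 226, 246]
  SqiV TTGATG/6: at [35, 65, 239] ⇒ [41, 71, 245]

Pooled cuts: [3, 12, 23, 30, 41, 56, 71, 78, 80, 108, 110, 118, 129, 135, 146, 150, 162, 182, 187, 199, 216, 220, 226, 245, 246, 255]

Fragments:
  [0,3): 3 bp
  [3,12): 9 bp
  [12,23): 11 bp
  [23,30): 7 bp
  [30,41): 11 bp
  [41,56): 15 bp
  [56,71): 15 bp
  [71,78): 7 bp
  [78,80): 2 bp
  [80,108): 28 bp
  [108,110): 2 bp
  [110,118): 8 bp
  [118,129): 11 bp
  [129,135): 6 bp
  [135,146): 11 bp
  [146,150): 4 bp
  [150,162): 12 bp
  [162,182): 20 bp
  [182,187): 5 bp
  [187,199): 12 bp
  [199,216): 17 bp
  [216,220): 4 bp
  [220,226): 6 bp
  [226,245): 19 bp
  [245,246): 1 bp
  [246,255): 9 bp
  [255,260): 5 bp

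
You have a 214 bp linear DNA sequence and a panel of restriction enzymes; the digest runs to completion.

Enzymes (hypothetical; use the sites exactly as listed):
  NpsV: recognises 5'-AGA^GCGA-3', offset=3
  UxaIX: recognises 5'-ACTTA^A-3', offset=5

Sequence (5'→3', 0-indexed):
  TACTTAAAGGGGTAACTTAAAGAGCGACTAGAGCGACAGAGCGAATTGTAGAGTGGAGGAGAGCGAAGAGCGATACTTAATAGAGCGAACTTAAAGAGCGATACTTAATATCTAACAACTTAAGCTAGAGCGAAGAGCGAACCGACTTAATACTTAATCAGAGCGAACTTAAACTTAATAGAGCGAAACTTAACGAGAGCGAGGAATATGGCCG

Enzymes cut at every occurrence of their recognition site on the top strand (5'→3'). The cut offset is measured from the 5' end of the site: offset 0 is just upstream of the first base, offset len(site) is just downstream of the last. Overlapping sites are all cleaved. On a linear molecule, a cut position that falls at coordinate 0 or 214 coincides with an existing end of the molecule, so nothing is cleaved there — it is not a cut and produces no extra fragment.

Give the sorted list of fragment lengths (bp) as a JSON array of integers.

[4,4,5,5,6,6,6,6,7,7,7,7,8,9,9,9,10,10,10,13,13,15,16,22]

Per-enzyme occurrences:
  NpsV (AGAGCGA, off=3): starts [20, 29, 37, 59, 66, 81, 94, 126, 133, 159, 179, 195] → cuts [23, 32, 40, 62, 69, 84, 97, 129, 136, 162, 182, 198]
  UxaIX (ACTTAA, off=5): starts [1, 14, 74, 88, 102, 117, 144, 151, 166, 172, 187] → cuts [6, 19, 79, 93, 107, 122, 149, 156, 171, 177, 192]

Pooled cuts: [6, 19, 23, 32, 40, 62, 69, 79, 84, 93, 97, 107, 122, 129, 136, 149, 156, 162, 171, 177, 182, 192, 198]

Fragments:
  [0,6): 6 bp
  [6,19): 13 bp
  [19,23): 4 bp
  [23,32): 9 bp
  [32,40): 8 bp
  [40,62): 22 bp
  [62,69): 7 bp
  [69,79): 10 bp
  [79,84): 5 bp
  [84,93): 9 bp
  [93,97): 4 bp
  [97,107): 10 bp
  [107,122): 15 bp
  [122,129): 7 bp
  [129,136): 7 bp
  [136,149): 13 bp
  [149,156): 7 bp
  [156,162): 6 bp
  [162,171): 9 bp
  [171,177): 6 bp
  [177,182): 5 bp
  [182,192): 10 bp
  [192,198): 6 bp
  [198,214): 16 bp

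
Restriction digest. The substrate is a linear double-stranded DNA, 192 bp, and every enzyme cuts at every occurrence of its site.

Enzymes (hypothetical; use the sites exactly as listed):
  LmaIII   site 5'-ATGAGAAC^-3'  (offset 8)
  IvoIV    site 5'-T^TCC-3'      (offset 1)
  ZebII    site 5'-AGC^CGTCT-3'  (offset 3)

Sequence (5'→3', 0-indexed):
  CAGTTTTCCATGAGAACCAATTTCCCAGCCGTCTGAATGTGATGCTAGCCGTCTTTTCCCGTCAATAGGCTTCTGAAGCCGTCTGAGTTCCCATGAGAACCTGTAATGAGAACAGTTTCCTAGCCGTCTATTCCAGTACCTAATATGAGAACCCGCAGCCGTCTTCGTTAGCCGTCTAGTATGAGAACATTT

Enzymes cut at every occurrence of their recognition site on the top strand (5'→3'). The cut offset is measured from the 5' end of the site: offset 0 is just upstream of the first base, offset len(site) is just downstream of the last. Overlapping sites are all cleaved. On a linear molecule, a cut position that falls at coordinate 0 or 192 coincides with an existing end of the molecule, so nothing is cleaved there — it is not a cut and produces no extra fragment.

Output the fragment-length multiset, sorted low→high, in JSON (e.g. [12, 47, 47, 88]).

[4,4,5,6,7,7,7,7,7,9,11,12,13,13,16,20,21,23]

Site scan:
  LmaIII (ATGAGAAC, off=8): starts [9, 92, 105, 144, 180] → cuts [17, 100, 113, 152, 188]
  IvoIV (TTCC, off=1): starts [5, 21, 55, 87, 116, 130] → cuts [6, 22, 56, 88, 117, 131]
  ZebII (AGCCGTCT, off=3): starts [26, 46, 76, 121, 156, 169] → cuts [29, 49, 79, 124, 159, 172]

All cut coordinates (distinct, sorted): [6, 17, 22, 29, 49, 56, 79, 88, 100, 113, 117, 124, 131, 152, 159, 172, 188]

Fragment lengths:
  [0,6): 6 bp
  [6,17): 11 bp
  [17,22): 5 bp
  [22,29): 7 bp
  [29,49): 20 bp
  [49,56): 7 bp
  [56,79): 23 bp
  [79,88): 9 bp
  [88,100): 12 bp
  [100,113): 13 bp
  [113,117): 4 bp
  [117,124): 7 bp
  [124,131): 7 bp
  [131,152): 21 bp
  [152,159): 7 bp
  [159,172): 13 bp
  [172,188): 16 bp
  [188,192): 4 bp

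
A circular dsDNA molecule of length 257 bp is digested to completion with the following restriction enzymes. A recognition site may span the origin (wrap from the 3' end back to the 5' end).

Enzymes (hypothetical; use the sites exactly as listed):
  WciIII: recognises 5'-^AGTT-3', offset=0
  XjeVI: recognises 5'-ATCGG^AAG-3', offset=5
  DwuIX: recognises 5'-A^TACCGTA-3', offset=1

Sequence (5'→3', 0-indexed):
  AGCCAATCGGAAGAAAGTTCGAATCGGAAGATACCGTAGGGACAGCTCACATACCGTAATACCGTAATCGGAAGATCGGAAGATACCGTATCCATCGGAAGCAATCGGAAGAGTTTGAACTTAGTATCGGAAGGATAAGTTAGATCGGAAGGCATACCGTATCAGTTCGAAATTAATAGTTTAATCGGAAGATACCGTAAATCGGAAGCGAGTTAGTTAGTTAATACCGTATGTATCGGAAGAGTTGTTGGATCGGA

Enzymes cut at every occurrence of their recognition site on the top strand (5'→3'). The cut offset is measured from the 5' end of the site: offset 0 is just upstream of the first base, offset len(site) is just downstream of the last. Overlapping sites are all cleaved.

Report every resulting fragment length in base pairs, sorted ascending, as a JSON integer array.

[3,3,4,4,4,4,4,5,5,6,6,7,8,8,9,10,11,11,11,12,12,13,14,14,15,15,19,20]

Site scan:
  WciIII (AGTT, off=0): starts [15, 111, 137, 163, 177, 210, 214, 218, 242] → cuts [15, 111, 137, 163, 177, 210, 214, 218, 242]
  XjeVI (ATCGGAAG, off=5): starts [5, 22, 66, 74, 93, 103, 125, 143, 183, 200, 234, 251] → cuts [10, 27, 71, 79, 98, 108, 130, 148, 188, 205, 239, 256]
  DwuIX (ATACCGTA, off=1): starts [30, 50, 58, 82, 153, 191, 223] → cuts [31, 51, 59, 83, 154, 192, 224]

Pooled cuts: [10, 15, 27, 31, 51, 59, 71, 79, 83, 98, 108, 111, 130, 137, 148, 154, 163, 177, 188, 192, 205, 210, 214, 218, 224, 239, 242, 256]

Fragments:
  10→15: 5 bp
  15→27: 12 bp
  27→31: 4 bp
  31→51: 20 bp
  51→59: 8 bp
  59→71: 12 bp
  71→79: 8 bp
  79→83: 4 bp
  83→98: 15 bp
  98→108: 10 bp
  108→111: 3 bp
  111→130: 19 bp
  130→137: 7 bp
  137→148: 11 bp
  148→154: 6 bp
  154→163: 9 bp
  163→177: 14 bp
  177→188: 11 bp
  188→192: 4 bp
  192→205: 13 bp
  205→210: 5 bp
  210→214: 4 bp
  214→218: 4 bp
  218→224: 6 bp
  224→239: 15 bp
  239→242: 3 bp
  242→256: 14 bp
  256→10 (wrap): 257-256+10 = 11 bp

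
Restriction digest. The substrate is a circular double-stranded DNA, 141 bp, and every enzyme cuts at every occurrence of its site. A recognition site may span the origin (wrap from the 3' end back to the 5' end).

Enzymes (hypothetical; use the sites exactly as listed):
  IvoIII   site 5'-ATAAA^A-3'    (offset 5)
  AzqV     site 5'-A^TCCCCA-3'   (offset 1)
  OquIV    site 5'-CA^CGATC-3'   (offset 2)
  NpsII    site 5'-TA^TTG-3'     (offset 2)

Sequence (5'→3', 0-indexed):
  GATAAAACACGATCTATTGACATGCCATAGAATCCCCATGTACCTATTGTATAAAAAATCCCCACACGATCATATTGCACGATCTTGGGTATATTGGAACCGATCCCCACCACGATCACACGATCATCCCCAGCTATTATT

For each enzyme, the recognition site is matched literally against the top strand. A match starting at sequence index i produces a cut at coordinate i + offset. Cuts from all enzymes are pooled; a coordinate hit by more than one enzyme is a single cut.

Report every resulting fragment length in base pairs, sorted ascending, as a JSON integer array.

Site scan:
  IvoIII ATAAAA/5: at [1, 50] ⇒ [6, 55]
  AzqV ATCCCCA/1: at [31, 57, 102, 125] ⇒ [32, 58, 103, 126]
  OquIV CACGATC/2: at [7, 64, 77, 110, 118] ⇒ [9, 66, 79, 112, 120]
  NpsII TATTG/2: at [14, 44, 72, 91, 137] ⇒ [16, 46, 74, 93, 139]

All cut coordinates (distinct, sorted): [6, 9, 16, 32, 46, 55, 58, 66, 74, 79, 93, 103, 112, 120, 126, 139]

Fragments:
  6→9: 3 bp
  9→16: 7 bp
  16→32: 16 bp
  32→46: 14 bp
  46→55: 9 bp
  55→58: 3 bp
  58→66: 8 bp
  66→74: 8 bp
  74→79: 5 bp
  79→93: 14 bp
  93→103: 10 bp
  103→112: 9 bp
  112→120: 8 bp
  120→126: 6 bp
  126→139: 13 bp
  139→6 (wrap): 141-139+6 = 8 bp

[3,3,5,6,7,8,8,8,8,9,9,10,13,14,14,16]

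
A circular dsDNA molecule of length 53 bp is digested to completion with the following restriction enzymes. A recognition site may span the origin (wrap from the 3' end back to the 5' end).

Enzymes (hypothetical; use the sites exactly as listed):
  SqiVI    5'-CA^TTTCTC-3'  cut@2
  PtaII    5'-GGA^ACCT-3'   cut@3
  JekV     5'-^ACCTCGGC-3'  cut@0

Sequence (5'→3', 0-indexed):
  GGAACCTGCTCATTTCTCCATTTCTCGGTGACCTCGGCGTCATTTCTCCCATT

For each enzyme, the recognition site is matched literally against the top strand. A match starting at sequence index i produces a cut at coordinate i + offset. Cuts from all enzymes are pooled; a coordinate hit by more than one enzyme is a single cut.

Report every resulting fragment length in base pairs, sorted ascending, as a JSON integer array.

[8,9,10,12,14]

Site scan:
  SqiVI CATTTCTC/2: at [10, 18, 40] ⇒ [12, 20, 42]
  PtaII GGAACCT/3: at [0] ⇒ [3]
  JekV ACCTCGGC/0: at [30] ⇒ [30]

Pooled cuts: [3, 12, 20, 30, 42]

Fragments:
  3→12: 9 bp
  12→20: 8 bp
  20→30: 10 bp
  30→42: 12 bp
  42→3 (wrap): 53-42+3 = 14 bp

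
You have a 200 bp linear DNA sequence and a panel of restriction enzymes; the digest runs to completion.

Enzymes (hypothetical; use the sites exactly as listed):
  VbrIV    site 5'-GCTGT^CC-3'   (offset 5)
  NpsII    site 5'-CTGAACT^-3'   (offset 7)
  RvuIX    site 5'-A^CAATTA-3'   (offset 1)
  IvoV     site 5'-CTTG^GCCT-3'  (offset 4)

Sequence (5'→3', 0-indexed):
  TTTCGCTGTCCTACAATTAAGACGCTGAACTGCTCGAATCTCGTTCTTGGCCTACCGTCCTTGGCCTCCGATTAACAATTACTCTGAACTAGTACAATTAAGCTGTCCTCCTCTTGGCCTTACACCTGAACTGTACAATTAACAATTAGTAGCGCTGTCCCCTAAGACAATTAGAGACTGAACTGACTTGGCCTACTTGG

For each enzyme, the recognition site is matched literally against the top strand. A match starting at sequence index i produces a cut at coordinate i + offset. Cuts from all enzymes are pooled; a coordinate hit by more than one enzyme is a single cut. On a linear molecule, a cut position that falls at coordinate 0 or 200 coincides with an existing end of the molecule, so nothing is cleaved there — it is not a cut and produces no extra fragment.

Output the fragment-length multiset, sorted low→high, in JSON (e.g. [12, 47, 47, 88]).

[3,4,4,6,7,9,9,10,10,12,12,14,15,16,16,17,18,18]

Scan for sites:
  VbrIV (GCTGTCC, off=5): starts [4, 101, 153] → cuts [9, 106, 158]
  NpsII (CTGAACT, off=7): starts [24, 83, 125, 177] → cuts [31, 90, 132, 184]
  RvuIX (ACAATTA, off=1): starts [12, 74, 93, 134, 141, 166] → cuts [13, 75, 94, 135, 142, 167]
  IvoV (CTTGGCCT, off=4): starts [45, 59, 112, 186] → cuts [49, 63, 116, 190]

All cut coordinates (distinct, sorted): [9, 13, 31, 49, 63, 75, 90, 94, 106, 116, 132, 135, 142, 158, 167, 184, 190]

Fragments:
  [0,9): 9 bp
  [9,13): 4 bp
  [13,31): 18 bp
  [31,49): 18 bp
  [49,63): 14 bp
  [63,75): 12 bp
  [75,90): 15 bp
  [90,94): 4 bp
  [94,106): 12 bp
  [106,116): 10 bp
  [116,132): 16 bp
  [132,135): 3 bp
  [135,142): 7 bp
  [142,158): 16 bp
  [158,167): 9 bp
  [167,184): 17 bp
  [184,190): 6 bp
  [190,200): 10 bp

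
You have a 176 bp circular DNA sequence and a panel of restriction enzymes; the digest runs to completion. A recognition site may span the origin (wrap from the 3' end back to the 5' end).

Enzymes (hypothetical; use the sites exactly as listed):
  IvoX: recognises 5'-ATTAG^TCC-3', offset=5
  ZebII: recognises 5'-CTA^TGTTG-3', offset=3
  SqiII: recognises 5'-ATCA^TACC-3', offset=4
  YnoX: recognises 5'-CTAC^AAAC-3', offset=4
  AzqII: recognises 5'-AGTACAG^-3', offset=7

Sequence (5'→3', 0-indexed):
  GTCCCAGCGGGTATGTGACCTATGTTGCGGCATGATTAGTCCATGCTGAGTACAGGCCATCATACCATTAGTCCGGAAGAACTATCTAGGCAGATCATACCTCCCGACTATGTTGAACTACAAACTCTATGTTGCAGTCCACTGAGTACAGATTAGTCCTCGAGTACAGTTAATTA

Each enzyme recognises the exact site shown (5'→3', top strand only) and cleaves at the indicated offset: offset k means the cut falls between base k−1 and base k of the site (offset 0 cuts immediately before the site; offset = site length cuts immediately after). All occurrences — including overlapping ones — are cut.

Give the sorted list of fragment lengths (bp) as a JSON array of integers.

[5,7,8,8,9,11,13,13,16,17,21,22,26]

Per-enzyme occurrences:
  IvoX ATTAGTCC/5: at [34, 66, 151, 172] ⇒ [1, 39, 71, 156]
  ZebII CTATGTTG/3: at [19, 107, 126] ⇒ [22, 110, 129]
  SqiII ATCATACC/4: at [58, 93] ⇒ [62, 97]
  YnoX CTACAAAC/4: at [117] ⇒ [121]
  AzqII AGTACAG/7: at [48, 144, 162] ⇒ [55, 151, 169]

Pooled cuts: [1, 22, 39, 55, 62, 71, 97, 110, 121, 129, 151, 156, 169]

Fragments:
  1→22: 21 bp
  22→39: 17 bp
  39→55: 16 bp
  55→62: 7 bp
  62→71: 9 bp
  71→97: 26 bp
  97→110: 13 bp
  110→121: 11 bp
  121→129: 8 bp
  129→151: 22 bp
  151→156: 5 bp
  156→169: 13 bp
  169→1 (wrap): 176-169+1 = 8 bp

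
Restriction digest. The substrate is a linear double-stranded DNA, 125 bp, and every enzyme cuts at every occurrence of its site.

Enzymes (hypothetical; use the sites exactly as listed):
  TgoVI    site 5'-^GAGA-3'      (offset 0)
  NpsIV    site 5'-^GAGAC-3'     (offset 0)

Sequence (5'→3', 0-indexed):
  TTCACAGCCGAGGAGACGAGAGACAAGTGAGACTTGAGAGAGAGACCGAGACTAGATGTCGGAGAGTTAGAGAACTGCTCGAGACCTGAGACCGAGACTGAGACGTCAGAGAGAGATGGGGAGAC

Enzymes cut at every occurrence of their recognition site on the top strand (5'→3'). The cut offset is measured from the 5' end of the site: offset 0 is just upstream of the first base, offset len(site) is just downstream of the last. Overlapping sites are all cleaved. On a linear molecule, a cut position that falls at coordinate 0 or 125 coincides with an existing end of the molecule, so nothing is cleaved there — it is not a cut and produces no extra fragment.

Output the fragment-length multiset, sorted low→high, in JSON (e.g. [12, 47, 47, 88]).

Per-enzyme occurrences:
  TgoVI (GAGA, off=0): starts [12, 17, 19, 28, 35, 37, 39, 41, 47, 61, 69, 80, 87, 93, 99, 108, 110, 112, 120] → cuts [12, 17, 19, 28, 35, 37, 39, 41, 47, 61, 69, 80, 87, 93, 99, 108, 110, 112, 120]
  NpsIV (GAGAC, off=0): starts [12, 19, 28, 41, 47, 80, 87, 93, 99, 120] → cuts [12, 19, 28, 41, 47, 80, 87, 93, 99, 120]

Pooled cuts: [12, 17, 19, 28, 35, 37, 39, 41, 47, 61, 69, 80, 87, 93, 99, 108, 110, 112, 120]

Fragment lengths:
  [0,12): 12 bp
  [12,17): 5 bp
  [17,19): 2 bp
  [19,28): 9 bp
  [28,35): 7 bp
  [35,37): 2 bp
  [37,39): 2 bp
  [39,41): 2 bp
  [41,47): 6 bp
  [47,61): 14 bp
  [61,69): 8 bp
  [69,80): 11 bp
  [80,87): 7 bp
  [87,93): 6 bp
  [93,99): 6 bp
  [99,108): 9 bp
  [108,110): 2 bp
  [110,112): 2 bp
  [112,120): 8 bp
  [120,125): 5 bp

[2,2,2,2,2,2,5,5,6,6,6,7,7,8,8,9,9,11,12,14]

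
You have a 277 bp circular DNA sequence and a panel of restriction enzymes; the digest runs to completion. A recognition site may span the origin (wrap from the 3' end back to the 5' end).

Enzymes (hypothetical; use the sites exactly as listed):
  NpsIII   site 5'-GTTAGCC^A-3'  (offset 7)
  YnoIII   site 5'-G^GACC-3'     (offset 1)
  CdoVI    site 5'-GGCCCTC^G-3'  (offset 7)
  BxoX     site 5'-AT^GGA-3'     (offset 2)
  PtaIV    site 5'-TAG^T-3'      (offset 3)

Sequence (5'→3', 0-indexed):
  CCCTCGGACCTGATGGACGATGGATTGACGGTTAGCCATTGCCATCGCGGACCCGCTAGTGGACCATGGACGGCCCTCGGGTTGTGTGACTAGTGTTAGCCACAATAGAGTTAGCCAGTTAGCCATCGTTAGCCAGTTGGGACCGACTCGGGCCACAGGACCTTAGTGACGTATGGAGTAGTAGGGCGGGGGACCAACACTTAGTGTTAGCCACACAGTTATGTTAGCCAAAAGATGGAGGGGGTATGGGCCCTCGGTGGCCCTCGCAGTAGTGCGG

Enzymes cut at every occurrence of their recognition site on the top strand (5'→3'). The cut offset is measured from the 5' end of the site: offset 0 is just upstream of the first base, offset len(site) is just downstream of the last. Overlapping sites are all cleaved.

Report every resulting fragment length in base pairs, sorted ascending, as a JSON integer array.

[1,2,6,6,7,7,7,7,8,8,8,8,8,8,10,10,10,10,10,11,12,13,15,15,16,17,18,19]

Site scan:
  NpsIII GTTAGCCA/7: at [30, 94, 109, 117, 127, 205, 222] ⇒ [37, 101, 116, 124, 134, 212, 229]
  YnoIII GGACC/1: at [5, 48, 60, 139, 157, 190] ⇒ [6, 49, 61, 140, 158, 191]
  CdoVI GGCCCTCG/7: at [71, 248, 258, 275] ⇒ [5, 78, 255, 265]
  BxoX ATGGA/2: at [12, 19, 65, 172, 234] ⇒ [14, 21, 67, 174, 236]
  PtaIV TAGT/3: at [56, 90, 163, 178, 201, 269] ⇒ [59, 93, 166, 181, 204, 272]

Pooled cuts: [5, 6, 14, 21, 37, 49, 59, 61, 67, 78, 93, 101, 116, 124, 134, 140, 158, 166, 174, 181, 191, 204, 212, 229, 236, 255, 265, 272]

Fragment lengths:
  5→6: 1 bp
  6→14: 8 bp
  14→21: 7 bp
  21→37: 16 bp
  37→49: 12 bp
  49→59: 10 bp
  59→61: 2 bp
  61→67: 6 bp
  67→78: 11 bp
  78→93: 15 bp
  93→101: 8 bp
  101→116: 15 bp
  116→124: 8 bp
  124→134: 10 bp
  134→140: 6 bp
  140→158: 18 bp
  158→166: 8 bp
  166→174: 8 bp
  174→181: 7 bp
  181→191: 10 bp
  191→204: 13 bp
  204→212: 8 bp
  212→229: 17 bp
  229→236: 7 bp
  236→255: 19 bp
  255→265: 10 bp
  265→272: 7 bp
  272→5 (wrap): 277-272+5 = 10 bp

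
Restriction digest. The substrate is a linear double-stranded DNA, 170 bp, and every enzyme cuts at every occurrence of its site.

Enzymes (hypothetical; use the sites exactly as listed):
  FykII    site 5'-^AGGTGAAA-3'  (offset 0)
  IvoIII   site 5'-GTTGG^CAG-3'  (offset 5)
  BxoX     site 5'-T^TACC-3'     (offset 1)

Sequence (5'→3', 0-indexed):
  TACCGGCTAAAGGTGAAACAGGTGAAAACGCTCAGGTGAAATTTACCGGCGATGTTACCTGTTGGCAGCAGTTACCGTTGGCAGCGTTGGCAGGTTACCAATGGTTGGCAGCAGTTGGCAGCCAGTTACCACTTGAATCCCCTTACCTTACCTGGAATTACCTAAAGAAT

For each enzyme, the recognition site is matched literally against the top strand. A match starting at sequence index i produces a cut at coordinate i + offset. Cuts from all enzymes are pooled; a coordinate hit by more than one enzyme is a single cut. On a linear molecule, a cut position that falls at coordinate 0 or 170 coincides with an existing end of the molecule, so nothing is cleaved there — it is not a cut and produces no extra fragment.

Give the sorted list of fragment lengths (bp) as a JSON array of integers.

[5,5,7,8,9,9,9,10,10,10,10,10,12,12,13,14,17]

Scan for sites:
  FykII AGGTGAAA/0: at [10, 19, 33] ⇒ [10, 19, 33]
  IvoIII GTTGGCAG/5: at [60, 76, 85, 103, 113] ⇒ [65, 81, 90, 108, 118]
  BxoX TTACC/1: at [42, 54, 71, 94, 125, 142, 147, 157] ⇒ [43, 55, 72, 95, 126, 143, 148, 158]

All cut coordinates (distinct, sorted): [10, 19, 33, 43, 55, 65, 72, 81, 90, 95, 108, 118, 126, 143, 148, 158]

Fragments:
  [0,10): 10 bp
  [10,19): 9 bp
  [19,33): 14 bp
  [33,43): 10 bp
  [43,55): 12 bp
  [55,65): 10 bp
  [65,72): 7 bp
  [72,81): 9 bp
  [81,90): 9 bp
  [90,95): 5 bp
  [95,108): 13 bp
  [108,118): 10 bp
  [118,126): 8 bp
  [126,143): 17 bp
  [143,148): 5 bp
  [148,158): 10 bp
  [158,170): 12 bp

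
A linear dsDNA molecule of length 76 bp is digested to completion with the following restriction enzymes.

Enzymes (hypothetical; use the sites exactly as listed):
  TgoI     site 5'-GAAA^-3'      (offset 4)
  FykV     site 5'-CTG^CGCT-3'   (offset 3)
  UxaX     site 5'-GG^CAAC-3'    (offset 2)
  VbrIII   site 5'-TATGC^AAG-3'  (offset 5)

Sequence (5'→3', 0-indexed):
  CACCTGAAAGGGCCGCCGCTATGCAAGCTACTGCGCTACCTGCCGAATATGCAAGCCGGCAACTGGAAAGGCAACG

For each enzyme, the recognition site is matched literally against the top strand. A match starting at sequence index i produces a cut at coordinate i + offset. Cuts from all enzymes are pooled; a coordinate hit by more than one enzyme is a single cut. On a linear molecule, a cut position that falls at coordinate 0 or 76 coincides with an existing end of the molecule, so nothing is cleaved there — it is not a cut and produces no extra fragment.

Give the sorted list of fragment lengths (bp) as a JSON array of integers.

[2,5,7,9,9,10,15,19]

Per-enzyme occurrences:
  TgoI (GAAA, off=4): starts [5, 65] → cuts [9, 69]
  FykV (CTGCGCT, off=3): starts [30] → cuts [33]
  UxaX (GGCAAC, off=2): starts [57, 69] → cuts [59, 71]
  VbrIII (TATGCAAG, off=5): starts [19, 47] → cuts [24, 52]

Pooled cuts: [9, 24, 33, 52, 59, 69, 71]

Fragment lengths:
  [0,9): 9 bp
  [9,24): 15 bp
  [24,33): 9 bp
  [33,52): 19 bp
  [52,59): 7 bp
  [59,69): 10 bp
  [69,71): 2 bp
  [71,76): 5 bp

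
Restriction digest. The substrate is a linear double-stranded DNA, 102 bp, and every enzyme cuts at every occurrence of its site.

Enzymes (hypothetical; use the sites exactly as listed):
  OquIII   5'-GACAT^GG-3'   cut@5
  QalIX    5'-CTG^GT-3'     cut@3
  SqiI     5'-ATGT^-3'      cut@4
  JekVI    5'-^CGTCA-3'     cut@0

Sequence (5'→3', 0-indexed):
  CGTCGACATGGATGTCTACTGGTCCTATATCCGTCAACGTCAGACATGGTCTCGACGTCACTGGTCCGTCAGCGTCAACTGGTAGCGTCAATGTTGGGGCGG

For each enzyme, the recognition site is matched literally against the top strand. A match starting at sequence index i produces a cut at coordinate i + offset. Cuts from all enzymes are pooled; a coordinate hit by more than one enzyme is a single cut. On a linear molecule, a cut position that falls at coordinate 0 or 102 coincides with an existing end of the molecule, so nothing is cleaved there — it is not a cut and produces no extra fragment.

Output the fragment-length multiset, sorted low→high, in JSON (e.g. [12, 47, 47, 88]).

[3,4,6,6,6,6,8,8,8,9,9,9,10,10]

Scan for sites:
  OquIII GACATGG/5: at [4, 42] ⇒ [9, 47]
  QalIX CTGGT/3: at [18, 60, 78] ⇒ [21, 63, 81]
  SqiI ATGT/4: at [11, 90] ⇒ [15, 94]
  JekVI CGTCA/0: at [31, 37, 55, 66, 72, 85] ⇒ [31, 37, 55, 66, 72, 85]

Pooled cuts: [9, 15, 21, 31, 37, 47, 55, 63, 66, 72, 81, 85, 94]

Fragment lengths:
  [0,9): 9 bp
  [9,15): 6 bp
  [15,21): 6 bp
  [21,31): 10 bp
  [31,37): 6 bp
  [37,47): 10 bp
  [47,55): 8 bp
  [55,63): 8 bp
  [63,66): 3 bp
  [66,72): 6 bp
  [72,81): 9 bp
  [81,85): 4 bp
  [85,94): 9 bp
  [94,102): 8 bp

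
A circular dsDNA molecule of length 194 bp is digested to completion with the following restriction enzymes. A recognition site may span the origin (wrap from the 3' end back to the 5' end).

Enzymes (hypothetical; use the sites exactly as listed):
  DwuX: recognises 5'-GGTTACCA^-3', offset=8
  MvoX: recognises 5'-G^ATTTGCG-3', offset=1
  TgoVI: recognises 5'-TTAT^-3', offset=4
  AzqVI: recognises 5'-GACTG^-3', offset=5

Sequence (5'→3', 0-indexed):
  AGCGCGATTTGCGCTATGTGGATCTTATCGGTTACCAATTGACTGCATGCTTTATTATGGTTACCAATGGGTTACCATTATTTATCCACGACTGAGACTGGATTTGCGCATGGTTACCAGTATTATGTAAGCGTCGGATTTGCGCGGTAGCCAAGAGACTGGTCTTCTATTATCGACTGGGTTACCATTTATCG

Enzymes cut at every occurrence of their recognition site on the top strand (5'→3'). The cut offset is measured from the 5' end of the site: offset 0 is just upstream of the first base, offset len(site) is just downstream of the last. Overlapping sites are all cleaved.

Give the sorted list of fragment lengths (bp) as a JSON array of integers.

[1,3,4,4,5,6,6,7,8,8,8,8,9,9,10,11,11,12,18,22,24]

Site scan:
  DwuX GGTTACCA/8: at [29, 58, 69, 111, 179] ⇒ [37, 66, 77, 119, 187]
  MvoX GATTTGCG/1: at [5, 100, 136] ⇒ [6, 101, 137]
  TgoVI TTAT/4: at [24, 51, 54, 77, 81, 122, 169, 188] ⇒ [28, 55, 58, 81, 85, 126, 173, 192]
  AzqVI GACTG/5: at [40, 89, 95, 156, 174] ⇒ [45, 94, 100, 161, 179]

Pooled cuts: [6, 28, 37, 45, 55, 58, 66, 77, 81, 85, 94, 100, 101, 119, 126, 137, 161, 173, 179, 187, 192]

Fragment lengths:
  6→28: 22 bp
  28→37: 9 bp
  37→45: 8 bp
  45→55: 10 bp
  55→58: 3 bp
  58→66: 8 bp
  66→77: 11 bp
  77→81: 4 bp
  81→85: 4 bp
  85→94: 9 bp
  94→100: 6 bp
  100→101: 1 bp
  101→119: 18 bp
  119→126: 7 bp
  126→137: 11 bp
  137→161: 24 bp
  161→173: 12 bp
  173→179: 6 bp
  179→187: 8 bp
  187→192: 5 bp
  192→6 (wrap): 194-192+6 = 8 bp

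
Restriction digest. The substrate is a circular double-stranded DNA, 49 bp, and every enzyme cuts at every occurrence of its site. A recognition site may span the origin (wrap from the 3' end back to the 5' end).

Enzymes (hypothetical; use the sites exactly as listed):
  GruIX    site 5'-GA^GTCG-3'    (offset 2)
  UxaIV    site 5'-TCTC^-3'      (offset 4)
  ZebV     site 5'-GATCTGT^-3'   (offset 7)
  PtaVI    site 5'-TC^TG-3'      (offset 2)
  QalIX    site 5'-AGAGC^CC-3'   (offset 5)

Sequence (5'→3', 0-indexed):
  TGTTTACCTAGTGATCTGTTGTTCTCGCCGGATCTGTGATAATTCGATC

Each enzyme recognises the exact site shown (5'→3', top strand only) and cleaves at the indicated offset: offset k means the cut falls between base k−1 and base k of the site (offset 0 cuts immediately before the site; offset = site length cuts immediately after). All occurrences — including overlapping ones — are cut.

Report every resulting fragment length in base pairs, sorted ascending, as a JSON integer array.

Per-enzyme occurrences:
  GruIX (GAGTCG, off=2): no sites
  UxaIV TCTC/4: at [22] ⇒ [26]
  ZebV GATCTGT/7: at [12, 30, 45] ⇒ [3, 19, 37]
  PtaVI TCTG/2: at [14, 32, 47] ⇒ [0, 16, 34]
  QalIX (AGAGCCC, off=5): no sites

Pooled cuts: [0, 3, 16, 19, 26, 34, 37]

Fragment lengths:
  0→3: 3 bp
  3→16: 13 bp
  16→19: 3 bp
  19→26: 7 bp
  26→34: 8 bp
  34→37: 3 bp
  37→0 (wrap): 49-37+0 = 12 bp

[3,3,3,7,8,12,13]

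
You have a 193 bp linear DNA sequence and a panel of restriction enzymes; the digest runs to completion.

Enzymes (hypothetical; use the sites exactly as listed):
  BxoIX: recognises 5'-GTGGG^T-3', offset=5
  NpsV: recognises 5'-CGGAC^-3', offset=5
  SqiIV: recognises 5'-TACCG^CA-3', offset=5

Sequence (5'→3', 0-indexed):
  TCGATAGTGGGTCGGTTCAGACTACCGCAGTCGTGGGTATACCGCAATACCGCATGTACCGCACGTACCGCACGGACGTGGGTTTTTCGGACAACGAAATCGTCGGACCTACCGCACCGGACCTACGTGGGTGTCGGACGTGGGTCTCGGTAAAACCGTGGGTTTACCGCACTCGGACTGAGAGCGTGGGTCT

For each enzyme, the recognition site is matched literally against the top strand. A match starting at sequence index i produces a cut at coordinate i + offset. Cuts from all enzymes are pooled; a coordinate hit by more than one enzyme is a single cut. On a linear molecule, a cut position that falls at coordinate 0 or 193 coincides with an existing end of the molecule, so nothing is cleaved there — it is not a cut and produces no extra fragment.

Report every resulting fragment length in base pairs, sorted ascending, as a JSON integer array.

[3,5,5,6,7,7,7,8,8,8,9,9,9,9,10,10,11,12,16,16,18]

Per-enzyme occurrences:
  BxoIX GTGGGT/5: at [6, 32, 77, 126, 139, 157, 185] ⇒ [11, 37, 82, 131, 144, 162, 190]
  NpsV CGGAC/5: at [72, 87, 103, 117, 134, 173] ⇒ [77, 92, 108, 122, 139, 178]
  SqiIV TACCGCA/5: at [22, 39, 47, 56, 65, 109, 164] ⇒ [27, 44, 52, 61, 70, 114, 169]

All cut coordinates (distinct, sorted): [11, 27, 37, 44, 52, 61, 70, 77, 82, 92, 108, 114, 122, 131, 139, 144, 162, 169, 178, 190]

Fragment lengths:
  [0,11): 11 bp
  [11,27): 16 bp
  [27,37): 10 bp
  [37,44): 7 bp
  [44,52): 8 bp
  [52,61): 9 bp
  [61,70): 9 bp
  [70,77): 7 bp
  [77,82): 5 bp
  [82,92): 10 bp
  [92,108): 16 bp
  [108,114): 6 bp
  [114,122): 8 bp
  [122,131): 9 bp
  [131,139): 8 bp
  [139,144): 5 bp
  [144,162): 18 bp
  [162,169): 7 bp
  [169,178): 9 bp
  [178,190): 12 bp
  [190,193): 3 bp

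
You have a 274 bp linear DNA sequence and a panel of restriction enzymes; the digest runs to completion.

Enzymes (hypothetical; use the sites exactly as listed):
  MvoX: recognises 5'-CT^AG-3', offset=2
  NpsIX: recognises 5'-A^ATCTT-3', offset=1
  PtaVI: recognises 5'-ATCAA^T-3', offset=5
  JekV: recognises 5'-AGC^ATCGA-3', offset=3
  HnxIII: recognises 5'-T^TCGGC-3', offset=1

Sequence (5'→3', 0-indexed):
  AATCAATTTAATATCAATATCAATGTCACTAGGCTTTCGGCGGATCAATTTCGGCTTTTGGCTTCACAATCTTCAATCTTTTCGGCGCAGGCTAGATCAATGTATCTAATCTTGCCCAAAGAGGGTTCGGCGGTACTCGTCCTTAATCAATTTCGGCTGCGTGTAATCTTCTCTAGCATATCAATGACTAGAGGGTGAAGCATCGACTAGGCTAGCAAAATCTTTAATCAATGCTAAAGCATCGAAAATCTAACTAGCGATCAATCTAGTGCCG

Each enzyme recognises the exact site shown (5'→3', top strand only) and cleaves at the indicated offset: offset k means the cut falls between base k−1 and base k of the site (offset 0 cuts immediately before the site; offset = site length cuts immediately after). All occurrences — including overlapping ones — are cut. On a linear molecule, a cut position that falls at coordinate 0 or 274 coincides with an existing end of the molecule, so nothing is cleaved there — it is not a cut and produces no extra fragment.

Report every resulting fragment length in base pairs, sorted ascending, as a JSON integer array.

[2,2,3,5,5,6,6,6,6,6,7,7,7,7,7,8,9,9,9,10,11,12,12,12,12,13,15,18,18,24]

Scan for sites:
  MvoX CTAG/2: at [28, 91, 172, 187, 206, 211, 253, 265] ⇒ [30, 93, 174, 189, 208, 213, 255, 267]
  NpsIX AATCTT/1: at [67, 74, 107, 164, 218] ⇒ [68, 75, 108, 165, 219]
  PtaVI ATCAAT/5: at [1, 12, 18, 43, 95, 145, 179, 226, 259] ⇒ [6, 17, 23, 48, 100, 150, 184, 231, 264]
  JekV AGCATCGA/3: at [198, 237] ⇒ [201, 240]
  HnxIII TTCGGC/1: at [35, 49, 80, 125, 151] ⇒ [36, 50, 81, 126, 152]

Pooled cuts: [6, 17, 23, 30, 36, 48, 50, 68, 75, 81, 93, 100, 108, 126, 150, 152, 165, 174, 184, 189, 201, 208, 213, 219, 231, 240, 255, 264, 267]

Fragment lengths:
  [0,6): 6 bp
  [6,17): 11 bp
  [17,23): 6 bp
  [23,30): 7 bp
  [30,36): 6 bp
  [36,48): 12 bp
  [48,50): 2 bp
  [50,68): 18 bp
  [68,75): 7 bp
  [75,81): 6 bp
  [81,93): 12 bp
  [93,100): 7 bp
  [100,108): 8 bp
  [108,126): 18 bp
  [126,150): 24 bp
  [150,152): 2 bp
  [152,165): 13 bp
  [165,174): 9 bp
  [174,184): 10 bp
  [184,189): 5 bp
  [189,201): 12 bp
  [201,208): 7 bp
  [208,213): 5 bp
  [213,219): 6 bp
  [219,231): 12 bp
  [231,240): 9 bp
  [240,255): 15 bp
  [255,264): 9 bp
  [264,267): 3 bp
  [267,274): 7 bp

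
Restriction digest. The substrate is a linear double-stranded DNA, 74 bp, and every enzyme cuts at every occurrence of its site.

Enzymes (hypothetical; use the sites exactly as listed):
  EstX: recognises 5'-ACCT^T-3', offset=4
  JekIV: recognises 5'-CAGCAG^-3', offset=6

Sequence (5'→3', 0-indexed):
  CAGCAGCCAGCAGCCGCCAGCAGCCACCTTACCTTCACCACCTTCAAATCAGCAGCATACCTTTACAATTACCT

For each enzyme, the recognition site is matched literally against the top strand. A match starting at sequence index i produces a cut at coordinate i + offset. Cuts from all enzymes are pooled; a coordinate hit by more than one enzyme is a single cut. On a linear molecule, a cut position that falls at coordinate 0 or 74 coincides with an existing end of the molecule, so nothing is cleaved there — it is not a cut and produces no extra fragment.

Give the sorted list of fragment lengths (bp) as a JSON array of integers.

[5,6,6,7,7,9,10,12,12]

Scan for sites:
  EstX (ACCTT, off=4): starts [25, 30, 39, 58] → cuts [29, 34, 43, 62]
  JekIV (CAGCAG, off=6): starts [0, 7, 17, 49] → cuts [6, 13, 23, 55]

All cut coordinates (distinct, sorted): [6, 13, 23, 29, 34, 43, 55, 62]

Fragments:
  [0,6): 6 bp
  [6,13): 7 bp
  [13,23): 10 bp
  [23,29): 6 bp
  [29,34): 5 bp
  [34,43): 9 bp
  [43,55): 12 bp
  [55,62): 7 bp
  [62,74): 12 bp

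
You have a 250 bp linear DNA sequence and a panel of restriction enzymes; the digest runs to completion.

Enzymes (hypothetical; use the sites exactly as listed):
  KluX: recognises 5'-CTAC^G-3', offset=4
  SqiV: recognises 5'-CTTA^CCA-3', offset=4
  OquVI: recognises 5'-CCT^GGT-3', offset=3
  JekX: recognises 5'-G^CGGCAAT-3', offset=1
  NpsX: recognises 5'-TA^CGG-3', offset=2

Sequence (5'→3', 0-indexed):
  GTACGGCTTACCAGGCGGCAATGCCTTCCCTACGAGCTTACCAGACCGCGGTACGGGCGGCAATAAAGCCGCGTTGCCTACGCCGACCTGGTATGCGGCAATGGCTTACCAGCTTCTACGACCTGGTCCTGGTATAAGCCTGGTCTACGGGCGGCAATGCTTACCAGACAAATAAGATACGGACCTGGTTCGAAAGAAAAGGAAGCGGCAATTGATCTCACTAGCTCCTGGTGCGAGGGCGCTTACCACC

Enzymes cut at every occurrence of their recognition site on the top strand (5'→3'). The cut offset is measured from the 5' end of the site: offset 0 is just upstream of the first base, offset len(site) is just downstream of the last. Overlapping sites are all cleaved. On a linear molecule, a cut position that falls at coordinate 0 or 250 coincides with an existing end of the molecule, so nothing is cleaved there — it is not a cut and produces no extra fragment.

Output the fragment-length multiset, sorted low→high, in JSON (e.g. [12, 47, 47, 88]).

Scan for sites:
  KluX CTACG/4: at [29, 77, 115, 144] ⇒ [33, 81, 119, 148]
  SqiV CTTACCA/4: at [6, 36, 104, 159, 241] ⇒ [10, 40, 108, 163, 245]
  OquVI CCTGGT/3: at [86, 121, 127, 138, 183, 226] ⇒ [89, 124, 130, 141, 186, 229]
  JekX GCGGCAAT/1: at [14, 56, 94, 150, 204] ⇒ [15, 57, 95, 151, 205]
  NpsX TACGG/2: at [1, 51, 145, 177] ⇒ [3, 53, 147, 179]

All cut coordinates (distinct, sorted): [3, 10, 15, 33, 40, 53, 57, 81, 89, 95, 108, 119, 124, 130, 141, 147, 148, 151, 163, 179, 186, 205, 229, 245]

Fragment lengths:
  [0,3): 3 bp
  [3,10): 7 bp
  [10,15): 5 bp
  [15,33): 18 bp
  [33,40): 7 bp
  [40,53): 13 bp
  [53,57): 4 bp
  [57,81): 24 bp
  [81,89): 8 bp
  [89,95): 6 bp
  [95,108): 13 bp
  [108,119): 11 bp
  [119,124): 5 bp
  [124,130): 6 bp
  [130,141): 11 bp
  [141,147): 6 bp
  [147,148): 1 bp
  [148,151): 3 bp
  [151,163): 12 bp
  [163,179): 16 bp
  [179,186): 7 bp
  [186,205): 19 bp
  [205,229): 24 bp
  [229,245): 16 bp
  [245,250): 5 bp

[1,3,3,4,5,5,5,6,6,6,7,7,7,8,11,11,12,13,13,16,16,18,19,24,24]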